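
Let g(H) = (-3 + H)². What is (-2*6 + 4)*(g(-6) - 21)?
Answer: -480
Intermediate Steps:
(-2*6 + 4)*(g(-6) - 21) = (-2*6 + 4)*((-3 - 6)² - 21) = (-12 + 4)*((-9)² - 21) = -8*(81 - 21) = -8*60 = -480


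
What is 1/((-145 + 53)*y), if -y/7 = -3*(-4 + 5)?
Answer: -1/1932 ≈ -0.00051760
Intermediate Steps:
y = 21 (y = -(-21)*(-4 + 5) = -(-21) = -7*(-3) = 21)
1/((-145 + 53)*y) = 1/((-145 + 53)*21) = 1/(-92*21) = 1/(-1932) = -1/1932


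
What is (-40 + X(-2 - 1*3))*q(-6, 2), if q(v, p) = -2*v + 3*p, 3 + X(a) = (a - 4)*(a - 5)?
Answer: 846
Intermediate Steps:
X(a) = -3 + (-5 + a)*(-4 + a) (X(a) = -3 + (a - 4)*(a - 5) = -3 + (-4 + a)*(-5 + a) = -3 + (-5 + a)*(-4 + a))
(-40 + X(-2 - 1*3))*q(-6, 2) = (-40 + (17 + (-2 - 1*3)² - 9*(-2 - 1*3)))*(-2*(-6) + 3*2) = (-40 + (17 + (-2 - 3)² - 9*(-2 - 3)))*(12 + 6) = (-40 + (17 + (-5)² - 9*(-5)))*18 = (-40 + (17 + 25 + 45))*18 = (-40 + 87)*18 = 47*18 = 846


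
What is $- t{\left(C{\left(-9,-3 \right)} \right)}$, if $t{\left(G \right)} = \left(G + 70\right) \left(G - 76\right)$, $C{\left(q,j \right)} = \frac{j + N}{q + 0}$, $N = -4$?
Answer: $\frac{431249}{81} \approx 5324.1$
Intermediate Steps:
$C{\left(q,j \right)} = \frac{-4 + j}{q}$ ($C{\left(q,j \right)} = \frac{j - 4}{q + 0} = \frac{-4 + j}{q}$)
$t{\left(G \right)} = \left(-76 + G\right) \left(70 + G\right)$ ($t{\left(G \right)} = \left(70 + G\right) \left(-76 + G\right) = \left(-76 + G\right) \left(70 + G\right)$)
$- t{\left(C{\left(-9,-3 \right)} \right)} = - (-5320 + \left(\frac{-4 - 3}{-9}\right)^{2} - 6 \frac{-4 - 3}{-9}) = - (-5320 + \left(\left(- \frac{1}{9}\right) \left(-7\right)\right)^{2} - 6 \left(\left(- \frac{1}{9}\right) \left(-7\right)\right)) = - (-5320 + \left(\frac{7}{9}\right)^{2} - \frac{14}{3}) = - (-5320 + \frac{49}{81} - \frac{14}{3}) = \left(-1\right) \left(- \frac{431249}{81}\right) = \frac{431249}{81}$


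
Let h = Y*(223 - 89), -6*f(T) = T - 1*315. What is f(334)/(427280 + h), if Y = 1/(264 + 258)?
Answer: -1653/223040294 ≈ -7.4112e-6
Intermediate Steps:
f(T) = 105/2 - T/6 (f(T) = -(T - 1*315)/6 = -(T - 315)/6 = -(-315 + T)/6 = 105/2 - T/6)
Y = 1/522 ≈ 0.0019157
h = 67/261 (h = (223 - 89)/522 = (1/522)*134 = 67/261 ≈ 0.25670)
f(334)/(427280 + h) = (105/2 - ⅙*334)/(427280 + 67/261) = (105/2 - 167/3)/(111520147/261) = -19/6*261/111520147 = -1653/223040294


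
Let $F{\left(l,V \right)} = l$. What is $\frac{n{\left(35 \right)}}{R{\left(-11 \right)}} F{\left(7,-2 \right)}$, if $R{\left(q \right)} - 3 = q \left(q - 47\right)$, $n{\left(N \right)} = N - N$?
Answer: $0$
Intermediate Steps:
$n{\left(N \right)} = 0$
$R{\left(q \right)} = 3 + q \left(-47 + q\right)$ ($R{\left(q \right)} = 3 + q \left(q - 47\right) = 3 + q \left(-47 + q\right)$)
$\frac{n{\left(35 \right)}}{R{\left(-11 \right)}} F{\left(7,-2 \right)} = \frac{0}{3 + \left(-11\right)^{2} - -517} \cdot 7 = \frac{0}{3 + 121 + 517} \cdot 7 = \frac{0}{641} \cdot 7 = 0 \cdot \frac{1}{641} \cdot 7 = 0 \cdot 7 = 0$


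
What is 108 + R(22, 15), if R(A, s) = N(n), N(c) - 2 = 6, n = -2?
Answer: 116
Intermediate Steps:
N(c) = 8 (N(c) = 2 + 6 = 8)
R(A, s) = 8
108 + R(22, 15) = 108 + 8 = 116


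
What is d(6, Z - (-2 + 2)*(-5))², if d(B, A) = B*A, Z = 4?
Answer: 576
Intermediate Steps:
d(B, A) = A*B
d(6, Z - (-2 + 2)*(-5))² = ((4 - (-2 + 2)*(-5))*6)² = ((4 - 0*(-5))*6)² = ((4 - 1*0)*6)² = ((4 + 0)*6)² = (4*6)² = 24² = 576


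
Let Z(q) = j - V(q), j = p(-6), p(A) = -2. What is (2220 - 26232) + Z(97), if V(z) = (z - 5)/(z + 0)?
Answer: -2329450/97 ≈ -24015.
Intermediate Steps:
V(z) = (-5 + z)/z
j = -2
Z(q) = -2 - (-5 + q)/q
(2220 - 26232) + Z(97) = (2220 - 26232) + (-3 + 5/97) = -24012 + (-3 + 5*(1/97)) = -24012 + (-3 + 5/97) = -24012 - 286/97 = -2329450/97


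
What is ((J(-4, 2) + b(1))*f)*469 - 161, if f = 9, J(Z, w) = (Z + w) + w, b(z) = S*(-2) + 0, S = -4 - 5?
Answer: 75817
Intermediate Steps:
S = -9
b(z) = 18 (b(z) = -9*(-2) + 0 = 18 + 0 = 18)
J(Z, w) = Z + 2*w
((J(-4, 2) + b(1))*f)*469 - 161 = (((-4 + 2*2) + 18)*9)*469 - 161 = (((-4 + 4) + 18)*9)*469 - 161 = ((0 + 18)*9)*469 - 161 = (18*9)*469 - 161 = 162*469 - 161 = 75978 - 161 = 75817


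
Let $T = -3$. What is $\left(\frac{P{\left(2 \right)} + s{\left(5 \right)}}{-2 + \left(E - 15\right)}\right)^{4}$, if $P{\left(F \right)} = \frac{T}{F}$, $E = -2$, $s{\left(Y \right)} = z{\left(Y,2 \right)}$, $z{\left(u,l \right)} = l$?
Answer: $\frac{1}{2085136} \approx 4.7958 \cdot 10^{-7}$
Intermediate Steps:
$s{\left(Y \right)} = 2$
$P{\left(F \right)} = - \frac{3}{F}$
$\left(\frac{P{\left(2 \right)} + s{\left(5 \right)}}{-2 + \left(E - 15\right)}\right)^{4} = \left(\frac{- \frac{3}{2} + 2}{-2 - 17}\right)^{4} = \left(\frac{1}{2 \left(-19\right)}\right)^{4} = \left(\frac{1}{2} \left(- \frac{1}{19}\right)\right)^{4} = \left(- \frac{1}{38}\right)^{4} = \frac{1}{2085136}$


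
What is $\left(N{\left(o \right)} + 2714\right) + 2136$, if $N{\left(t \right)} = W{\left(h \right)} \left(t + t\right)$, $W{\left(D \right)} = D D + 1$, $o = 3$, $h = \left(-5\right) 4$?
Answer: $7256$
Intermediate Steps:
$h = -20$
$W{\left(D \right)} = 1 + D^{2}$ ($W{\left(D \right)} = D^{2} + 1 = 1 + D^{2}$)
$N{\left(t \right)} = 802 t$ ($N{\left(t \right)} = \left(1 + \left(-20\right)^{2}\right) \left(t + t\right) = \left(1 + 400\right) 2 t = 401 \cdot 2 t = 802 t$)
$\left(N{\left(o \right)} + 2714\right) + 2136 = \left(802 \cdot 3 + 2714\right) + 2136 = \left(2406 + 2714\right) + 2136 = 5120 + 2136 = 7256$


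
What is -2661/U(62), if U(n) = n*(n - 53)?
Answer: -887/186 ≈ -4.7688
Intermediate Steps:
U(n) = n*(-53 + n)
-2661/U(62) = -2661*1/(62*(-53 + 62)) = -2661/(62*9) = -2661/558 = -2661*1/558 = -887/186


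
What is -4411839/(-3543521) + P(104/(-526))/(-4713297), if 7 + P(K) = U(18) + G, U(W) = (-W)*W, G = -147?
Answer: 20796001326221/16701666898737 ≈ 1.2451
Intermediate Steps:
U(W) = -W**2
P(K) = -478 (P(K) = -7 + (-1*18**2 - 147) = -7 + (-1*324 - 147) = -7 + (-324 - 147) = -7 - 471 = -478)
-4411839/(-3543521) + P(104/(-526))/(-4713297) = -4411839/(-3543521) - 478/(-4713297) = -4411839*(-1/3543521) - 478*(-1/4713297) = 4411839/3543521 + 478/4713297 = 20796001326221/16701666898737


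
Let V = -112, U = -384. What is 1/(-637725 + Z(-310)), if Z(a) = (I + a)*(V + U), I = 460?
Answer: -1/712125 ≈ -1.4042e-6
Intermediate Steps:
Z(a) = -228160 - 496*a (Z(a) = (460 + a)*(-112 - 384) = (460 + a)*(-496) = -228160 - 496*a)
1/(-637725 + Z(-310)) = 1/(-637725 + (-228160 - 496*(-310))) = 1/(-637725 + (-228160 + 153760)) = 1/(-637725 - 74400) = 1/(-712125) = -1/712125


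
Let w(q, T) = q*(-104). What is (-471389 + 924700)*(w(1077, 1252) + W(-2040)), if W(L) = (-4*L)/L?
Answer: -50776271732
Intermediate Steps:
w(q, T) = -104*q
W(L) = -4
(-471389 + 924700)*(w(1077, 1252) + W(-2040)) = (-471389 + 924700)*(-104*1077 - 4) = 453311*(-112008 - 4) = 453311*(-112012) = -50776271732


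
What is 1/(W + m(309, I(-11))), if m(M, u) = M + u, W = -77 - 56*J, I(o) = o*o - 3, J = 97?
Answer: -1/5082 ≈ -0.00019677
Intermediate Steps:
I(o) = -3 + o² (I(o) = o² - 3 = -3 + o²)
W = -5509 (W = -77 - 56*97 = -77 - 5432 = -5509)
1/(W + m(309, I(-11))) = 1/(-5509 + (309 + (-3 + (-11)²))) = 1/(-5509 + (309 + (-3 + 121))) = 1/(-5509 + (309 + 118)) = 1/(-5509 + 427) = 1/(-5082) = -1/5082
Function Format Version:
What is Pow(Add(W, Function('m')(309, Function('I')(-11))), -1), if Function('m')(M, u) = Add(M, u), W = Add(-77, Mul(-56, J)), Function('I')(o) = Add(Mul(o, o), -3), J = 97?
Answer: Rational(-1, 5082) ≈ -0.00019677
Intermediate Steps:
Function('I')(o) = Add(-3, Pow(o, 2)) (Function('I')(o) = Add(Pow(o, 2), -3) = Add(-3, Pow(o, 2)))
W = -5509 (W = Add(-77, Mul(-56, 97)) = Add(-77, -5432) = -5509)
Pow(Add(W, Function('m')(309, Function('I')(-11))), -1) = Pow(Add(-5509, Add(309, Add(-3, Pow(-11, 2)))), -1) = Pow(Add(-5509, Add(309, Add(-3, 121))), -1) = Pow(Add(-5509, Add(309, 118)), -1) = Pow(Add(-5509, 427), -1) = Pow(-5082, -1) = Rational(-1, 5082)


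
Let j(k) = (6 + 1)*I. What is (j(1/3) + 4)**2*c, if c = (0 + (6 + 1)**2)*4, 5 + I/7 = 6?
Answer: 550564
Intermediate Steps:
I = 7 (I = -35 + 7*6 = -35 + 42 = 7)
j(k) = 49 (j(k) = (6 + 1)*7 = 7*7 = 49)
c = 196 (c = (0 + 7**2)*4 = (0 + 49)*4 = 49*4 = 196)
(j(1/3) + 4)**2*c = (49 + 4)**2*196 = 53**2*196 = 2809*196 = 550564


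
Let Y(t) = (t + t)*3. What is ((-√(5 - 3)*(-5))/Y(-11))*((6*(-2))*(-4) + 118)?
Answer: -415*√2/33 ≈ -17.785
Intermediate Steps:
Y(t) = 6*t (Y(t) = (2*t)*3 = 6*t)
((-√(5 - 3)*(-5))/Y(-11))*((6*(-2))*(-4) + 118) = ((-√(5 - 3)*(-5))/((6*(-11))))*((6*(-2))*(-4) + 118) = ((-√2*(-5))/(-66))*(-12*(-4) + 118) = ((5*√2)*(-1/66))*(48 + 118) = -5*√2/66*166 = -415*√2/33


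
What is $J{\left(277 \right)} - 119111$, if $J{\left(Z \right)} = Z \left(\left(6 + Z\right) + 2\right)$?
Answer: $-40166$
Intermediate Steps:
$J{\left(Z \right)} = Z \left(8 + Z\right)$
$J{\left(277 \right)} - 119111 = 277 \left(8 + 277\right) - 119111 = 277 \cdot 285 - 119111 = 78945 - 119111 = -40166$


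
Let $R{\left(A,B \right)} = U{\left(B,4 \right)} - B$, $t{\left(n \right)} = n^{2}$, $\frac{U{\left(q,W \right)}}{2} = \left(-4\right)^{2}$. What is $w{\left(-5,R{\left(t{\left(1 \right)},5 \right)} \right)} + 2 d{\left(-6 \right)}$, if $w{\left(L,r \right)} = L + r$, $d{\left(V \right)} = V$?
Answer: $10$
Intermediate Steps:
$U{\left(q,W \right)} = 32$ ($U{\left(q,W \right)} = 2 \left(-4\right)^{2} = 2 \cdot 16 = 32$)
$R{\left(A,B \right)} = 32 - B$
$w{\left(-5,R{\left(t{\left(1 \right)},5 \right)} \right)} + 2 d{\left(-6 \right)} = \left(-5 + \left(32 - 5\right)\right) + 2 \left(-6\right) = \left(-5 + \left(32 - 5\right)\right) - 12 = \left(-5 + 27\right) - 12 = 22 - 12 = 10$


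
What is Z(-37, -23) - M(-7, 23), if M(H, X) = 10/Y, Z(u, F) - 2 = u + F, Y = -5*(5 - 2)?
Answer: -172/3 ≈ -57.333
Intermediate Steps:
Y = -15 (Y = -5*3 = -15)
Z(u, F) = 2 + F + u (Z(u, F) = 2 + (u + F) = 2 + (F + u) = 2 + F + u)
M(H, X) = -2/3 (M(H, X) = 10/(-15) = 10*(-1/15) = -2/3)
Z(-37, -23) - M(-7, 23) = (2 - 23 - 37) - 1*(-2/3) = -58 + 2/3 = -172/3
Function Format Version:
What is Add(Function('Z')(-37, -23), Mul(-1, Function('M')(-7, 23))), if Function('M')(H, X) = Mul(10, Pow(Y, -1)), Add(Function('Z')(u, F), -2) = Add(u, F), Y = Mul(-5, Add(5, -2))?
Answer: Rational(-172, 3) ≈ -57.333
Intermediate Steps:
Y = -15 (Y = Mul(-5, 3) = -15)
Function('Z')(u, F) = Add(2, F, u) (Function('Z')(u, F) = Add(2, Add(u, F)) = Add(2, Add(F, u)) = Add(2, F, u))
Function('M')(H, X) = Rational(-2, 3) (Function('M')(H, X) = Mul(10, Pow(-15, -1)) = Mul(10, Rational(-1, 15)) = Rational(-2, 3))
Add(Function('Z')(-37, -23), Mul(-1, Function('M')(-7, 23))) = Add(Add(2, -23, -37), Mul(-1, Rational(-2, 3))) = Add(-58, Rational(2, 3)) = Rational(-172, 3)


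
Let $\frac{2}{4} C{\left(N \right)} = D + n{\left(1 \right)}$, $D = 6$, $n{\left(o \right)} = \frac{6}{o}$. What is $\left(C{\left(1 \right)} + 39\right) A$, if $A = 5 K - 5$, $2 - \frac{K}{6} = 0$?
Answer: $3465$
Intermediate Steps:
$K = 12$ ($K = 12 - 0 = 12 + 0 = 12$)
$C{\left(N \right)} = 24$ ($C{\left(N \right)} = 2 \left(6 + \frac{6}{1}\right) = 2 \left(6 + 6 \cdot 1\right) = 2 \left(6 + 6\right) = 2 \cdot 12 = 24$)
$A = 55$ ($A = 5 \cdot 12 - 5 = 60 - 5 = 55$)
$\left(C{\left(1 \right)} + 39\right) A = \left(24 + 39\right) 55 = 63 \cdot 55 = 3465$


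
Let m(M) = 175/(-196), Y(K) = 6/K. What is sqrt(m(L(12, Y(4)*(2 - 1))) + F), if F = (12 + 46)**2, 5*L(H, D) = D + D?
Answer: 3*sqrt(73241)/14 ≈ 57.992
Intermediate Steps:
L(H, D) = 2*D/5 (L(H, D) = (D + D)/5 = (2*D)/5 = 2*D/5)
m(M) = -25/28 (m(M) = 175*(-1/196) = -25/28)
F = 3364 (F = 58**2 = 3364)
sqrt(m(L(12, Y(4)*(2 - 1))) + F) = sqrt(-25/28 + 3364) = sqrt(94167/28) = 3*sqrt(73241)/14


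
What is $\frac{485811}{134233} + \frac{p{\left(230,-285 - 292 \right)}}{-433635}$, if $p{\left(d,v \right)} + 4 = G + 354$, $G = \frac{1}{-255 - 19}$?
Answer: $\frac{57709242107423}{15949026785670} \approx 3.6184$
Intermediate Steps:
$G = - \frac{1}{274}$ ($G = \frac{1}{-274} = - \frac{1}{274} \approx -0.0036496$)
$p{\left(d,v \right)} = \frac{95899}{274}$ ($p{\left(d,v \right)} = -4 + \left(- \frac{1}{274} + 354\right) = -4 + \frac{96995}{274} = \frac{95899}{274}$)
$\frac{485811}{134233} + \frac{p{\left(230,-285 - 292 \right)}}{-433635} = \frac{485811}{134233} + \frac{95899}{274 \left(-433635\right)} = 485811 \cdot \frac{1}{134233} + \frac{95899}{274} \left(- \frac{1}{433635}\right) = \frac{485811}{134233} - \frac{95899}{118815990} = \frac{57709242107423}{15949026785670}$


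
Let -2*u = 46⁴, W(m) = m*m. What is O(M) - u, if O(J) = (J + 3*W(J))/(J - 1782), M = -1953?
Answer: 927800934/415 ≈ 2.2357e+6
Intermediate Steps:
W(m) = m²
u = -2238728 (u = -½*46⁴ = -½*4477456 = -2238728)
O(J) = (J + 3*J²)/(-1782 + J) (O(J) = (J + 3*J²)/(J - 1782) = (J + 3*J²)/(-1782 + J))
O(M) - u = -1953*(1 + 3*(-1953))/(-1782 - 1953) - 1*(-2238728) = -1953*(1 - 5859)/(-3735) + 2238728 = -1953*(-1/3735)*(-5858) + 2238728 = -1271186/415 + 2238728 = 927800934/415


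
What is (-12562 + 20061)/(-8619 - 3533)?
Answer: -7499/12152 ≈ -0.61710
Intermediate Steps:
(-12562 + 20061)/(-8619 - 3533) = 7499/(-12152) = 7499*(-1/12152) = -7499/12152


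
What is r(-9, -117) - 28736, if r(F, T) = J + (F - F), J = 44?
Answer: -28692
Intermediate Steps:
r(F, T) = 44 (r(F, T) = 44 + (F - F) = 44 + 0 = 44)
r(-9, -117) - 28736 = 44 - 28736 = -28692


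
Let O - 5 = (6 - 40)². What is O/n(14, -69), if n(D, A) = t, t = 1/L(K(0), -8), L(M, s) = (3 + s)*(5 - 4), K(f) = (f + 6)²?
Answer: -5805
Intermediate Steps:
O = 1161 (O = 5 + (6 - 40)² = 5 + (-34)² = 5 + 1156 = 1161)
K(f) = (6 + f)²
L(M, s) = 3 + s (L(M, s) = (3 + s)*1 = 3 + s)
t = -⅕ (t = 1/(3 - 8) = 1/(-5) = -⅕ ≈ -0.20000)
n(D, A) = -⅕
O/n(14, -69) = 1161/(-⅕) = 1161*(-5) = -5805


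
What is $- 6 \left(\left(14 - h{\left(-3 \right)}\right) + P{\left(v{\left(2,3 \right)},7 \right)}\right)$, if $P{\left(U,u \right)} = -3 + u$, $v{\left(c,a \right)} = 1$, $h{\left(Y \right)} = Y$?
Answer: $-126$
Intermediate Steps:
$- 6 \left(\left(14 - h{\left(-3 \right)}\right) + P{\left(v{\left(2,3 \right)},7 \right)}\right) = - 6 \left(\left(14 - -3\right) + \left(-3 + 7\right)\right) = - 6 \left(\left(14 + 3\right) + 4\right) = - 6 \left(17 + 4\right) = - 6 \cdot 21 = \left(-1\right) 126 = -126$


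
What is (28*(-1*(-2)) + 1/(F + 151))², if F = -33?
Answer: 43678881/13924 ≈ 3136.9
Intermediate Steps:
(28*(-1*(-2)) + 1/(F + 151))² = (28*(-1*(-2)) + 1/(-33 + 151))² = (28*2 + 1/118)² = (56 + 1/118)² = (6609/118)² = 43678881/13924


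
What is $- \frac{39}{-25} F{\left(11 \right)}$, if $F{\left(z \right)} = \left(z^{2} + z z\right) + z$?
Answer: $\frac{9867}{25} \approx 394.68$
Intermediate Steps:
$F{\left(z \right)} = z + 2 z^{2}$ ($F{\left(z \right)} = \left(z^{2} + z^{2}\right) + z = 2 z^{2} + z = z + 2 z^{2}$)
$- \frac{39}{-25} F{\left(11 \right)} = - \frac{39}{-25} \cdot 11 \left(1 + 2 \cdot 11\right) = \left(-39\right) \left(- \frac{1}{25}\right) 11 \left(1 + 22\right) = \frac{39 \cdot 11 \cdot 23}{25} = \frac{39}{25} \cdot 253 = \frac{9867}{25}$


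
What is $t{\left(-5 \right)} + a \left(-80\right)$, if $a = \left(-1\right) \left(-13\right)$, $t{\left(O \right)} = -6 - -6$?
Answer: $-1040$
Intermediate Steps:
$t{\left(O \right)} = 0$ ($t{\left(O \right)} = -6 + 6 = 0$)
$a = 13$
$t{\left(-5 \right)} + a \left(-80\right) = 0 + 13 \left(-80\right) = 0 - 1040 = -1040$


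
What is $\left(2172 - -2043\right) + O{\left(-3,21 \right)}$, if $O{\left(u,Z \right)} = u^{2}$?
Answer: $4224$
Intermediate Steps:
$\left(2172 - -2043\right) + O{\left(-3,21 \right)} = \left(2172 - -2043\right) + \left(-3\right)^{2} = \left(2172 + 2043\right) + 9 = 4215 + 9 = 4224$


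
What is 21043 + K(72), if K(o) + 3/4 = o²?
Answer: 104905/4 ≈ 26226.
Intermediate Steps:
K(o) = -¾ + o²
21043 + K(72) = 21043 + (-¾ + 72²) = 21043 + (-¾ + 5184) = 21043 + 20733/4 = 104905/4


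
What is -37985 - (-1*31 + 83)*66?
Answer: -41417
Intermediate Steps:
-37985 - (-1*31 + 83)*66 = -37985 - (-31 + 83)*66 = -37985 - 52*66 = -37985 - 1*3432 = -37985 - 3432 = -41417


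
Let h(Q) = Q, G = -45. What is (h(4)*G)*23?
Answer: -4140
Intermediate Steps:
(h(4)*G)*23 = (4*(-45))*23 = -180*23 = -4140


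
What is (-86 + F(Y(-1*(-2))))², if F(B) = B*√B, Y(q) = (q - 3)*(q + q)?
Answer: 7332 + 1376*I ≈ 7332.0 + 1376.0*I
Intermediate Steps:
Y(q) = 2*q*(-3 + q) (Y(q) = (-3 + q)*(2*q) = 2*q*(-3 + q))
F(B) = B^(3/2)
(-86 + F(Y(-1*(-2))))² = (-86 + (2*(-1*(-2))*(-3 - 1*(-2)))^(3/2))² = (-86 + (2*2*(-3 + 2))^(3/2))² = (-86 + (2*2*(-1))^(3/2))² = (-86 + (-4)^(3/2))² = (-86 - 8*I)²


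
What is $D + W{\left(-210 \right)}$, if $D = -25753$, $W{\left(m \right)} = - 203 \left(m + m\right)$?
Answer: $59507$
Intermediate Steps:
$W{\left(m \right)} = - 406 m$ ($W{\left(m \right)} = - 203 \cdot 2 m = - 406 m$)
$D + W{\left(-210 \right)} = -25753 - -85260 = -25753 + 85260 = 59507$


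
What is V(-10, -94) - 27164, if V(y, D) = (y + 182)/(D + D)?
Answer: -1276751/47 ≈ -27165.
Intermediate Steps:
V(y, D) = (182 + y)/(2*D) (V(y, D) = (182 + y)/((2*D)) = (182 + y)*(1/(2*D)) = (182 + y)/(2*D))
V(-10, -94) - 27164 = (½)*(182 - 10)/(-94) - 27164 = (½)*(-1/94)*172 - 27164 = -43/47 - 27164 = -1276751/47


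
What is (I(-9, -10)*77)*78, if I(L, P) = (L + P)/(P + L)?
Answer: 6006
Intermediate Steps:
I(L, P) = 1 (I(L, P) = (L + P)/(L + P) = 1)
(I(-9, -10)*77)*78 = (1*77)*78 = 77*78 = 6006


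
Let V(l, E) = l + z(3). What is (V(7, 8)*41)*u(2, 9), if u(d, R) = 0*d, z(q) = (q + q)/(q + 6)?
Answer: 0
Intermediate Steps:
z(q) = 2*q/(6 + q) (z(q) = (2*q)/(6 + q) = 2*q/(6 + q))
u(d, R) = 0
V(l, E) = ⅔ + l (V(l, E) = l + 2*3/(6 + 3) = l + 2*3/9 = l + 2*3*(⅑) = l + ⅔ = ⅔ + l)
(V(7, 8)*41)*u(2, 9) = ((⅔ + 7)*41)*0 = ((23/3)*41)*0 = (943/3)*0 = 0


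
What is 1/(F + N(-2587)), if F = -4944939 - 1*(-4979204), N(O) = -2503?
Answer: 1/31762 ≈ 3.1484e-5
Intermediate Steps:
F = 34265 (F = -4944939 + 4979204 = 34265)
1/(F + N(-2587)) = 1/(34265 - 2503) = 1/31762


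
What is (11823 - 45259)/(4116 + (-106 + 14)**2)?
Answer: -8359/3145 ≈ -2.6579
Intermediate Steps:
(11823 - 45259)/(4116 + (-106 + 14)**2) = -33436/(4116 + (-92)**2) = -33436/(4116 + 8464) = -33436/12580 = -33436*1/12580 = -8359/3145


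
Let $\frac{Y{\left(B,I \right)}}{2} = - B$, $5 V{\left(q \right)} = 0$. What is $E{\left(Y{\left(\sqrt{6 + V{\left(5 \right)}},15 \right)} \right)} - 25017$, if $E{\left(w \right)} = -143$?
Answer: $-25160$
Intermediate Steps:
$V{\left(q \right)} = 0$ ($V{\left(q \right)} = \frac{1}{5} \cdot 0 = 0$)
$Y{\left(B,I \right)} = - 2 B$ ($Y{\left(B,I \right)} = 2 \left(- B\right) = - 2 B$)
$E{\left(Y{\left(\sqrt{6 + V{\left(5 \right)}},15 \right)} \right)} - 25017 = -143 - 25017 = -25160$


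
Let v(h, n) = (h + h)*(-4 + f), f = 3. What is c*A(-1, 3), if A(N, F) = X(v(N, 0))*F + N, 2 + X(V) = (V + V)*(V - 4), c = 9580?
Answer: -296980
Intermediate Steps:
v(h, n) = -2*h (v(h, n) = (h + h)*(-4 + 3) = (2*h)*(-1) = -2*h)
X(V) = -2 + 2*V*(-4 + V) (X(V) = -2 + (V + V)*(V - 4) = -2 + (2*V)*(-4 + V) = -2 + 2*V*(-4 + V))
A(N, F) = N + F*(-2 + 8*N² + 16*N) (A(N, F) = (-2 - (-16)*N + 2*(-2*N)²)*F + N = (-2 + 16*N + 2*(4*N²))*F + N = (-2 + 16*N + 8*N²)*F + N = (-2 + 8*N² + 16*N)*F + N = F*(-2 + 8*N² + 16*N) + N = N + F*(-2 + 8*N² + 16*N))
c*A(-1, 3) = 9580*(-1 + 2*3*(-1 + 4*(-1)² + 8*(-1))) = 9580*(-1 + 2*3*(-1 + 4*1 - 8)) = 9580*(-1 + 2*3*(-1 + 4 - 8)) = 9580*(-1 + 2*3*(-5)) = 9580*(-1 - 30) = 9580*(-31) = -296980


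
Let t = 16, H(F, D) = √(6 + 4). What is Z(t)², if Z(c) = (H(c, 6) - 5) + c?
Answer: (11 + √10)² ≈ 200.57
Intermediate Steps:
H(F, D) = √10
Z(c) = -5 + c + √10 (Z(c) = (√10 - 5) + c = (-5 + √10) + c = -5 + c + √10)
Z(t)² = (-5 + 16 + √10)² = (11 + √10)²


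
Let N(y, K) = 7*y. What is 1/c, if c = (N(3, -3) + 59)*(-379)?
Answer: -1/30320 ≈ -3.2982e-5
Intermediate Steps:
c = -30320 (c = (7*3 + 59)*(-379) = (21 + 59)*(-379) = 80*(-379) = -30320)
1/c = 1/(-30320) = -1/30320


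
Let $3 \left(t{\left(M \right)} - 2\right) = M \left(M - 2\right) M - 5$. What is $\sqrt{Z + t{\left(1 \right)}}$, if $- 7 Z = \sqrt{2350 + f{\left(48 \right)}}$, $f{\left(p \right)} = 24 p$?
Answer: $\frac{i \sqrt{7} \sqrt[4]{3502}}{7} \approx 2.9076 i$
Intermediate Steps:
$t{\left(M \right)} = \frac{1}{3} + \frac{M^{2} \left(-2 + M\right)}{3}$ ($t{\left(M \right)} = 2 + \frac{M \left(M - 2\right) M - 5}{3} = 2 + \frac{M \left(-2 + M\right) M - 5}{3} = 2 + \frac{M^{2} \left(-2 + M\right) - 5}{3} = 2 + \frac{-5 + M^{2} \left(-2 + M\right)}{3} = 2 + \left(- \frac{5}{3} + \frac{M^{2} \left(-2 + M\right)}{3}\right) = \frac{1}{3} + \frac{M^{2} \left(-2 + M\right)}{3}$)
$Z = - \frac{\sqrt{3502}}{7}$ ($Z = - \frac{\sqrt{2350 + 24 \cdot 48}}{7} = - \frac{\sqrt{2350 + 1152}}{7} = - \frac{\sqrt{3502}}{7} \approx -8.4539$)
$\sqrt{Z + t{\left(1 \right)}} = \sqrt{- \frac{\sqrt{3502}}{7} + \left(\frac{1}{3} - \frac{2 \cdot 1^{2}}{3} + \frac{1^{3}}{3}\right)} = \sqrt{- \frac{\sqrt{3502}}{7} + \left(\frac{1}{3} - \frac{2}{3} + \frac{1}{3} \cdot 1\right)} = \sqrt{- \frac{\sqrt{3502}}{7} + \left(\frac{1}{3} - \frac{2}{3} + \frac{1}{3}\right)} = \sqrt{- \frac{\sqrt{3502}}{7} + 0} = \sqrt{- \frac{\sqrt{3502}}{7}} = \frac{i \sqrt{7} \sqrt[4]{3502}}{7}$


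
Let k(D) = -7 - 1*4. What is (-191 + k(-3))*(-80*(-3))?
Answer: -48480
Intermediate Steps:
k(D) = -11 (k(D) = -7 - 4 = -11)
(-191 + k(-3))*(-80*(-3)) = (-191 - 11)*(-80*(-3)) = -202*240 = -48480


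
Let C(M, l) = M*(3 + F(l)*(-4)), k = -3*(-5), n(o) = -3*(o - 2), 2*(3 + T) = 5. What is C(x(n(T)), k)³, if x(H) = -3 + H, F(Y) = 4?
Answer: -1601613/8 ≈ -2.0020e+5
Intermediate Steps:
T = -½ (T = -3 + (½)*5 = -3 + 5/2 = -½ ≈ -0.50000)
n(o) = 6 - 3*o (n(o) = -3*(-2 + o) = 6 - 3*o)
k = 15
C(M, l) = -13*M (C(M, l) = M*(3 + 4*(-4)) = M*(3 - 16) = M*(-13) = -13*M)
C(x(n(T)), k)³ = (-13*(-3 + (6 - 3*(-½))))³ = (-13*(-3 + (6 + 3/2)))³ = (-13*(-3 + 15/2))³ = (-13*9/2)³ = (-117/2)³ = -1601613/8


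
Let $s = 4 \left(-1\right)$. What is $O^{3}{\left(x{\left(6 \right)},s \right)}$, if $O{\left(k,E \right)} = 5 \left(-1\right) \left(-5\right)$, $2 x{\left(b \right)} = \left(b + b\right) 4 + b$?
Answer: $15625$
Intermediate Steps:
$x{\left(b \right)} = \frac{9 b}{2}$ ($x{\left(b \right)} = \frac{\left(b + b\right) 4 + b}{2} = \frac{2 b 4 + b}{2} = \frac{8 b + b}{2} = \frac{9 b}{2}$)
$s = -4$
$O{\left(k,E \right)} = 25$ ($O{\left(k,E \right)} = \left(-5\right) \left(-5\right) = 25$)
$O^{3}{\left(x{\left(6 \right)},s \right)} = 25^{3} = 15625$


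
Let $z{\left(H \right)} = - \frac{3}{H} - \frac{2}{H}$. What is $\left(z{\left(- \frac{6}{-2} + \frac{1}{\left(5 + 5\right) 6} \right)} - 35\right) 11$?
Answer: $- \frac{72985}{181} \approx -403.23$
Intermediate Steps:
$z{\left(H \right)} = - \frac{5}{H}$
$\left(z{\left(- \frac{6}{-2} + \frac{1}{\left(5 + 5\right) 6} \right)} - 35\right) 11 = \left(- \frac{5}{- \frac{6}{-2} + \frac{1}{\left(5 + 5\right) 6}} - 35\right) 11 = \left(- \frac{5}{\left(-6\right) \left(- \frac{1}{2}\right) + \frac{1}{10} \cdot \frac{1}{6}} - 35\right) 11 = \left(- \frac{5}{3 + \frac{1}{10} \cdot \frac{1}{6}} - 35\right) 11 = \left(- \frac{5}{3 + \frac{1}{60}} - 35\right) 11 = \left(- \frac{5}{\frac{181}{60}} - 35\right) 11 = \left(\left(-5\right) \frac{60}{181} - 35\right) 11 = \left(- \frac{300}{181} - 35\right) 11 = \left(- \frac{6635}{181}\right) 11 = - \frac{72985}{181}$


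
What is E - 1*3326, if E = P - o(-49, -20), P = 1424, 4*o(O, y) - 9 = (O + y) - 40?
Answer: -1877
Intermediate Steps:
o(O, y) = -31/4 + O/4 + y/4 (o(O, y) = 9/4 + ((O + y) - 40)/4 = 9/4 + (-40 + O + y)/4 = 9/4 + (-10 + O/4 + y/4) = -31/4 + O/4 + y/4)
E = 1449 (E = 1424 - (-31/4 + (¼)*(-49) + (¼)*(-20)) = 1424 - (-31/4 - 49/4 - 5) = 1424 - 1*(-25) = 1424 + 25 = 1449)
E - 1*3326 = 1449 - 1*3326 = 1449 - 3326 = -1877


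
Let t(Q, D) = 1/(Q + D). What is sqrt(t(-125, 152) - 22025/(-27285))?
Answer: 2*sqrt(56567262)/16371 ≈ 0.91883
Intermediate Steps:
t(Q, D) = 1/(D + Q)
sqrt(t(-125, 152) - 22025/(-27285)) = sqrt(1/(152 - 125) - 22025/(-27285)) = sqrt(1/27 - 22025*(-1/27285)) = sqrt(1/27 + 4405/5457) = sqrt(41464/49113) = 2*sqrt(56567262)/16371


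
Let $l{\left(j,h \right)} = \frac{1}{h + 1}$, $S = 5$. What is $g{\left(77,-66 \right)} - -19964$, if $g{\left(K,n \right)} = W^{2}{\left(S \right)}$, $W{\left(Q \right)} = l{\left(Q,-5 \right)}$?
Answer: $\frac{319425}{16} \approx 19964.0$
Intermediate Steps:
$l{\left(j,h \right)} = \frac{1}{1 + h}$
$W{\left(Q \right)} = - \frac{1}{4}$ ($W{\left(Q \right)} = \frac{1}{1 - 5} = \frac{1}{-4} = - \frac{1}{4}$)
$g{\left(K,n \right)} = \frac{1}{16}$ ($g{\left(K,n \right)} = \left(- \frac{1}{4}\right)^{2} = \frac{1}{16}$)
$g{\left(77,-66 \right)} - -19964 = \frac{1}{16} - -19964 = \frac{1}{16} + 19964 = \frac{319425}{16}$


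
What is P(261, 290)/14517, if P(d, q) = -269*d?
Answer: -7801/1613 ≈ -4.8363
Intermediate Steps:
P(261, 290)/14517 = -269*261/14517 = -70209*1/14517 = -7801/1613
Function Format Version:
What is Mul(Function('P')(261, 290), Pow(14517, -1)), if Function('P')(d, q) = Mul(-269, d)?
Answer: Rational(-7801, 1613) ≈ -4.8363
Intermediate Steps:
Mul(Function('P')(261, 290), Pow(14517, -1)) = Mul(Mul(-269, 261), Pow(14517, -1)) = Mul(-70209, Rational(1, 14517)) = Rational(-7801, 1613)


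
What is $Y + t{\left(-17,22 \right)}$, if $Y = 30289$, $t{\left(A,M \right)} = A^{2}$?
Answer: $30578$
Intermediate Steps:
$Y + t{\left(-17,22 \right)} = 30289 + \left(-17\right)^{2} = 30289 + 289 = 30578$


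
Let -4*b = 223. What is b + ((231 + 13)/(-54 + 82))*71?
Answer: 15763/28 ≈ 562.96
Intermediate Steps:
b = -223/4 (b = -¼*223 = -223/4 ≈ -55.750)
b + ((231 + 13)/(-54 + 82))*71 = -223/4 + ((231 + 13)/(-54 + 82))*71 = -223/4 + (244/28)*71 = -223/4 + (244*(1/28))*71 = -223/4 + (61/7)*71 = -223/4 + 4331/7 = 15763/28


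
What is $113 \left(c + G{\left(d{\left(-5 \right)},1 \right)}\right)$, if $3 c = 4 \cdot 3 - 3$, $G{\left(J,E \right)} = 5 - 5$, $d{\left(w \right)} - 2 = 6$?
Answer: $339$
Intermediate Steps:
$d{\left(w \right)} = 8$ ($d{\left(w \right)} = 2 + 6 = 8$)
$G{\left(J,E \right)} = 0$ ($G{\left(J,E \right)} = 5 - 5 = 0$)
$c = 3$ ($c = \frac{4 \cdot 3 - 3}{3} = \frac{12 - 3}{3} = \frac{1}{3} \cdot 9 = 3$)
$113 \left(c + G{\left(d{\left(-5 \right)},1 \right)}\right) = 113 \left(3 + 0\right) = 113 \cdot 3 = 339$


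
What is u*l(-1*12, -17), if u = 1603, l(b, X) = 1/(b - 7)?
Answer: -1603/19 ≈ -84.368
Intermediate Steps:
l(b, X) = 1/(-7 + b)
u*l(-1*12, -17) = 1603/(-7 - 1*12) = 1603/(-7 - 12) = 1603/(-19) = 1603*(-1/19) = -1603/19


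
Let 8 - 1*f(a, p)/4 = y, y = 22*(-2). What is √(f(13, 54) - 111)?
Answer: √97 ≈ 9.8489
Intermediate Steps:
y = -44
f(a, p) = 208 (f(a, p) = 32 - 4*(-44) = 32 + 176 = 208)
√(f(13, 54) - 111) = √(208 - 111) = √97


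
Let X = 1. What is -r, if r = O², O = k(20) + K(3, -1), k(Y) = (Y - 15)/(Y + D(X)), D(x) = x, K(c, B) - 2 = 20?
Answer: -218089/441 ≈ -494.53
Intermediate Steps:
K(c, B) = 22 (K(c, B) = 2 + 20 = 22)
k(Y) = (-15 + Y)/(1 + Y) (k(Y) = (Y - 15)/(Y + 1) = (-15 + Y)/(1 + Y))
O = 467/21 (O = (-15 + 20)/(1 + 20) + 22 = 5/21 + 22 = 467/21 ≈ 22.238)
r = 218089/441 (r = (467/21)² = 218089/441 ≈ 494.53)
-r = -1*218089/441 = -218089/441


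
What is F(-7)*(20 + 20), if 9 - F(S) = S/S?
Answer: 320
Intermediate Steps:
F(S) = 8 (F(S) = 9 - S/S = 9 - 1*1 = 9 - 1 = 8)
F(-7)*(20 + 20) = 8*(20 + 20) = 8*40 = 320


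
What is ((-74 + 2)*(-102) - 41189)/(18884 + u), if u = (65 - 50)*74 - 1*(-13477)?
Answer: -33845/33471 ≈ -1.0112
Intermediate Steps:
u = 14587 (u = 15*74 + 13477 = 1110 + 13477 = 14587)
((-74 + 2)*(-102) - 41189)/(18884 + u) = ((-74 + 2)*(-102) - 41189)/(18884 + 14587) = (-72*(-102) - 41189)/33471 = (7344 - 41189)*(1/33471) = -33845*1/33471 = -33845/33471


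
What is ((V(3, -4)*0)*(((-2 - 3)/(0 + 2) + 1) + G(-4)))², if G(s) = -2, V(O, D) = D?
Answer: 0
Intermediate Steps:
((V(3, -4)*0)*(((-2 - 3)/(0 + 2) + 1) + G(-4)))² = ((-4*0)*(((-2 - 3)/(0 + 2) + 1) - 2))² = (0*((-5/2 + 1) - 2))² = (0*(-3/2 - 2))² = (0*(-7/2))² = 0² = 0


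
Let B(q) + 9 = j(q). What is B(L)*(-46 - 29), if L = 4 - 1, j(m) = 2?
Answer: 525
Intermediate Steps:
L = 3
B(q) = -7 (B(q) = -9 + 2 = -7)
B(L)*(-46 - 29) = -7*(-46 - 29) = -7*(-75) = 525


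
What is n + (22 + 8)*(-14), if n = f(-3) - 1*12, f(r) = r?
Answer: -435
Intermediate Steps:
n = -15 (n = -3 - 1*12 = -3 - 12 = -15)
n + (22 + 8)*(-14) = -15 + (22 + 8)*(-14) = -15 + 30*(-14) = -15 - 420 = -435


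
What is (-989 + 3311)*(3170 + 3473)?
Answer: 15425046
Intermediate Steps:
(-989 + 3311)*(3170 + 3473) = 2322*6643 = 15425046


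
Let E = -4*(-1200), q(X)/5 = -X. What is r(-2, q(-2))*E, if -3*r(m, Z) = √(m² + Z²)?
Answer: -3200*√26 ≈ -16317.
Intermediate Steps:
q(X) = -5*X (q(X) = 5*(-X) = -5*X)
E = 4800
r(m, Z) = -√(Z² + m²)/3 (r(m, Z) = -√(m² + Z²)/3 = -√(Z² + m²)/3)
r(-2, q(-2))*E = -√((-5*(-2))² + (-2)²)/3*4800 = -√(10² + 4)/3*4800 = -√(100 + 4)/3*4800 = -2*√26/3*4800 = -3200*√26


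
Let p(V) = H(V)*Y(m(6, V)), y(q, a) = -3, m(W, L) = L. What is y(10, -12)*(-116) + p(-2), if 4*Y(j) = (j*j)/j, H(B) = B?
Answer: 349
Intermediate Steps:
Y(j) = j/4 (Y(j) = ((j*j)/j)/4 = (j²/j)/4 = j/4)
p(V) = V²/4 (p(V) = V*(V/4) = V²/4)
y(10, -12)*(-116) + p(-2) = -3*(-116) + (¼)*(-2)² = 348 + (¼)*4 = 348 + 1 = 349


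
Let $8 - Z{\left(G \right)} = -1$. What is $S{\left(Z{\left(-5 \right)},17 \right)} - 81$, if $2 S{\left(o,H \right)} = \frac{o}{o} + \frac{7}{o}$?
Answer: $- \frac{721}{9} \approx -80.111$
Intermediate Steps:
$Z{\left(G \right)} = 9$ ($Z{\left(G \right)} = 8 - -1 = 8 + 1 = 9$)
$S{\left(o,H \right)} = \frac{1}{2} + \frac{7}{2 o}$ ($S{\left(o,H \right)} = \frac{\frac{o}{o} + \frac{7}{o}}{2} = \frac{1 + \frac{7}{o}}{2} = \frac{1}{2} + \frac{7}{2 o}$)
$S{\left(Z{\left(-5 \right)},17 \right)} - 81 = \frac{7 + 9}{2 \cdot 9} - 81 = \frac{1}{2} \cdot \frac{1}{9} \cdot 16 - 81 = \frac{8}{9} - 81 = - \frac{721}{9}$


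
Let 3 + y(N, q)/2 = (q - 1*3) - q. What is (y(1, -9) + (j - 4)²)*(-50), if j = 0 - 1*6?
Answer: -4400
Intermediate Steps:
y(N, q) = -12 (y(N, q) = -6 + 2*((q - 1*3) - q) = -6 + 2*((q - 3) - q) = -6 + 2*((-3 + q) - q) = -6 + 2*(-3) = -6 - 6 = -12)
j = -6 (j = 0 - 6 = -6)
(y(1, -9) + (j - 4)²)*(-50) = (-12 + (-6 - 4)²)*(-50) = (-12 + (-10)²)*(-50) = (-12 + 100)*(-50) = 88*(-50) = -4400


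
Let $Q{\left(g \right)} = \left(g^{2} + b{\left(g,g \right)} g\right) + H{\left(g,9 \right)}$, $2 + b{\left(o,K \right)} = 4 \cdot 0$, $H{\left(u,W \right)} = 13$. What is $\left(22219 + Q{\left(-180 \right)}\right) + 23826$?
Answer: $78818$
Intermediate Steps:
$b{\left(o,K \right)} = -2$ ($b{\left(o,K \right)} = -2 + 4 \cdot 0 = -2 + 0 = -2$)
$Q{\left(g \right)} = 13 + g^{2} - 2 g$ ($Q{\left(g \right)} = \left(g^{2} - 2 g\right) + 13 = 13 + g^{2} - 2 g$)
$\left(22219 + Q{\left(-180 \right)}\right) + 23826 = \left(22219 + \left(13 + \left(-180\right)^{2} - -360\right)\right) + 23826 = \left(22219 + \left(13 + 32400 + 360\right)\right) + 23826 = \left(22219 + 32773\right) + 23826 = 54992 + 23826 = 78818$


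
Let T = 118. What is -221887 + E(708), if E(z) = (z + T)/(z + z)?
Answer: -2662637/12 ≈ -2.2189e+5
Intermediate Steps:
E(z) = (118 + z)/(2*z) (E(z) = (z + 118)/(z + z) = (118 + z)/((2*z)) = (118 + z)*(1/(2*z)) = (118 + z)/(2*z))
-221887 + E(708) = -221887 + (½)*(118 + 708)/708 = -221887 + (½)*(1/708)*826 = -221887 + 7/12 = -2662637/12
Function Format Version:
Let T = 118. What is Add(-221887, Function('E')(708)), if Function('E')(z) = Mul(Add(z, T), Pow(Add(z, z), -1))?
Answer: Rational(-2662637, 12) ≈ -2.2189e+5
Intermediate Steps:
Function('E')(z) = Mul(Rational(1, 2), Pow(z, -1), Add(118, z)) (Function('E')(z) = Mul(Add(z, 118), Pow(Add(z, z), -1)) = Mul(Add(118, z), Pow(Mul(2, z), -1)) = Mul(Add(118, z), Mul(Rational(1, 2), Pow(z, -1))) = Mul(Rational(1, 2), Pow(z, -1), Add(118, z)))
Add(-221887, Function('E')(708)) = Add(-221887, Mul(Rational(1, 2), Pow(708, -1), Add(118, 708))) = Add(-221887, Mul(Rational(1, 2), Rational(1, 708), 826)) = Add(-221887, Rational(7, 12)) = Rational(-2662637, 12)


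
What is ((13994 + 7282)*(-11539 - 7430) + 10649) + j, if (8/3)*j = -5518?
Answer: -1614303457/4 ≈ -4.0358e+8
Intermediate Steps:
j = -8277/4 (j = (3/8)*(-5518) = -8277/4 ≈ -2069.3)
((13994 + 7282)*(-11539 - 7430) + 10649) + j = ((13994 + 7282)*(-11539 - 7430) + 10649) - 8277/4 = (21276*(-18969) + 10649) - 8277/4 = (-403584444 + 10649) - 8277/4 = -403573795 - 8277/4 = -1614303457/4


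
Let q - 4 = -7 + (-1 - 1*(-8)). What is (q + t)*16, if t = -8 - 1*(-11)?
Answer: 112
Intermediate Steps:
t = 3 (t = -8 + 11 = 3)
q = 4 (q = 4 + (-7 + (-1 - 1*(-8))) = 4 + (-7 + (-1 + 8)) = 4 + (-7 + 7) = 4 + 0 = 4)
(q + t)*16 = (4 + 3)*16 = 7*16 = 112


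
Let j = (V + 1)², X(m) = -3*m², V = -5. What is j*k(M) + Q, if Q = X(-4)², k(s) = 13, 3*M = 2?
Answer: 2512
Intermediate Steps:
M = ⅔ (M = (⅓)*2 = ⅔ ≈ 0.66667)
j = 16 (j = (-5 + 1)² = (-4)² = 16)
Q = 2304 (Q = (-3*(-4)²)² = (-3*16)² = (-48)² = 2304)
j*k(M) + Q = 16*13 + 2304 = 208 + 2304 = 2512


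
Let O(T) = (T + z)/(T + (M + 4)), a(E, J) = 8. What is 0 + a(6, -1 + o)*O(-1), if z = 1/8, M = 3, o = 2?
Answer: -7/6 ≈ -1.1667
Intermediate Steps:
z = ⅛ ≈ 0.12500
O(T) = (⅛ + T)/(7 + T) (O(T) = (T + ⅛)/(T + (3 + 4)) = (⅛ + T)/(T + 7) = (⅛ + T)/(7 + T))
0 + a(6, -1 + o)*O(-1) = 0 + 8*((⅛ - 1)/(7 - 1)) = 0 + 8*(-7/8/6) = 0 + 8*((⅙)*(-7/8)) = 0 + 8*(-7/48) = 0 - 7/6 = -7/6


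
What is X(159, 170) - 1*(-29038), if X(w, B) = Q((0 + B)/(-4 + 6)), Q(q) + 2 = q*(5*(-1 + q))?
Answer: 64736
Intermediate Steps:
Q(q) = -2 + q*(-5 + 5*q) (Q(q) = -2 + q*(5*(-1 + q)) = -2 + q*(-5 + 5*q))
X(w, B) = -2 - 5*B/2 + 5*B²/4 (X(w, B) = -2 - 5*(0 + B)/(-4 + 6) + 5*((0 + B)/(-4 + 6))² = -2 - 5*B/2 + 5*(B/2)² = -2 - 5*B/2 + 5*(B²/4) = -2 - 5*B/2 + 5*B²/4)
X(159, 170) - 1*(-29038) = (-2 - 5/2*170 + (5/4)*170²) - 1*(-29038) = (-2 - 425 + (5/4)*28900) + 29038 = (-2 - 425 + 36125) + 29038 = 35698 + 29038 = 64736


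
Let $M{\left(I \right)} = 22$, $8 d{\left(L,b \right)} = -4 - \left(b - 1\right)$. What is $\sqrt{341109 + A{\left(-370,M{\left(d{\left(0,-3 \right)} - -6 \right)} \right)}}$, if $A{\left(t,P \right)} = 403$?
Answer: $2 \sqrt{85378} \approx 584.39$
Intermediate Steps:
$d{\left(L,b \right)} = - \frac{3}{8} - \frac{b}{8}$ ($d{\left(L,b \right)} = \frac{-4 - \left(b - 1\right)}{8} = \frac{-4 - \left(-1 + b\right)}{8} = \frac{-3 - b}{8} = - \frac{3}{8} - \frac{b}{8}$)
$\sqrt{341109 + A{\left(-370,M{\left(d{\left(0,-3 \right)} - -6 \right)} \right)}} = \sqrt{341109 + 403} = \sqrt{341512} = 2 \sqrt{85378}$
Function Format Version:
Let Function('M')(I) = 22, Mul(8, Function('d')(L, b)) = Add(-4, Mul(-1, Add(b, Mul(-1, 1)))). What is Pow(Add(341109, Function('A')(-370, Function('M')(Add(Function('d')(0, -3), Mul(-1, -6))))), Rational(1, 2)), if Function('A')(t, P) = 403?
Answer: Mul(2, Pow(85378, Rational(1, 2))) ≈ 584.39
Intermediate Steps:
Function('d')(L, b) = Add(Rational(-3, 8), Mul(Rational(-1, 8), b)) (Function('d')(L, b) = Mul(Rational(1, 8), Add(-4, Mul(-1, Add(b, Mul(-1, 1))))) = Mul(Rational(1, 8), Add(-4, Mul(-1, Add(b, -1)))) = Mul(Rational(1, 8), Add(-4, Mul(-1, Add(-1, b)))) = Mul(Rational(1, 8), Add(-4, Add(1, Mul(-1, b)))) = Mul(Rational(1, 8), Add(-3, Mul(-1, b))) = Add(Rational(-3, 8), Mul(Rational(-1, 8), b)))
Pow(Add(341109, Function('A')(-370, Function('M')(Add(Function('d')(0, -3), Mul(-1, -6))))), Rational(1, 2)) = Pow(Add(341109, 403), Rational(1, 2)) = Pow(341512, Rational(1, 2)) = Mul(2, Pow(85378, Rational(1, 2)))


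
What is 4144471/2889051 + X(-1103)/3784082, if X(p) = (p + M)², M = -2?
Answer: 19210621607897/10932405886182 ≈ 1.7572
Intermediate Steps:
X(p) = (-2 + p)² (X(p) = (p - 2)² = (-2 + p)²)
4144471/2889051 + X(-1103)/3784082 = 4144471/2889051 + (-2 - 1103)²/3784082 = 4144471*(1/2889051) + (-1105)²*(1/3784082) = 4144471/2889051 + 1221025*(1/3784082) = 4144471/2889051 + 1221025/3784082 = 19210621607897/10932405886182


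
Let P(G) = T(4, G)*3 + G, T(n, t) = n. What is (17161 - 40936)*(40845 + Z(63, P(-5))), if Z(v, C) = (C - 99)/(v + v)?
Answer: -20392522825/21 ≈ -9.7107e+8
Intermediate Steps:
P(G) = 12 + G (P(G) = 4*3 + G = 12 + G)
Z(v, C) = (-99 + C)/(2*v) (Z(v, C) = (-99 + C)/((2*v)) = (-99 + C)*(1/(2*v)) = (-99 + C)/(2*v))
(17161 - 40936)*(40845 + Z(63, P(-5))) = (17161 - 40936)*(40845 + (1/2)*(-99 + (12 - 5))/63) = -23775*(40845 + (1/2)*(1/63)*(-99 + 7)) = -23775*(40845 + (1/2)*(1/63)*(-92)) = -23775*(40845 - 46/63) = -23775*2573189/63 = -20392522825/21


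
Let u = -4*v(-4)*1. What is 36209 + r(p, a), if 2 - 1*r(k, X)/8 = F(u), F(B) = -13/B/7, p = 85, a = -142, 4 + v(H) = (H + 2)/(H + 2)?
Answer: 760751/21 ≈ 36226.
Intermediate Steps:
v(H) = -3 (v(H) = -4 + (H + 2)/(H + 2) = -4 + (2 + H)/(2 + H) = -4 + 1 = -3)
u = 12 (u = -4*(-3)*1 = 12*1 = 12)
F(B) = -13/(7*B) (F(B) = -13/B*(⅐) = -13/(7*B))
r(k, X) = 362/21 (r(k, X) = 16 - (-104)/(7*12) = 16 - 8*(-13/84) = 16 + 26/21 = 362/21)
36209 + r(p, a) = 36209 + 362/21 = 760751/21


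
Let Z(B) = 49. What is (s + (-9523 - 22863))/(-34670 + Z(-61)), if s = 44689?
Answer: -12303/34621 ≈ -0.35536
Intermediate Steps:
(s + (-9523 - 22863))/(-34670 + Z(-61)) = (44689 + (-9523 - 22863))/(-34670 + 49) = (44689 - 32386)/(-34621) = 12303*(-1/34621) = -12303/34621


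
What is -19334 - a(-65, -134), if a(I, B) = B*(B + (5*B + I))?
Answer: -135780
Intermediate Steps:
a(I, B) = B*(I + 6*B) (a(I, B) = B*(B + (I + 5*B)) = B*(I + 6*B))
-19334 - a(-65, -134) = -19334 - (-134)*(-65 + 6*(-134)) = -19334 - (-134)*(-65 - 804) = -19334 - (-134)*(-869) = -19334 - 1*116446 = -19334 - 116446 = -135780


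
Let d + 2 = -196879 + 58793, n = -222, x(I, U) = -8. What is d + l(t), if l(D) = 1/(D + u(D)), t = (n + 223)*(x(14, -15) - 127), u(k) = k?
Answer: -37283761/270 ≈ -1.3809e+5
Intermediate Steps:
t = -135 (t = (-222 + 223)*(-8 - 127) = 1*(-135) = -135)
d = -138088 (d = -2 + (-196879 + 58793) = -2 - 138086 = -138088)
l(D) = 1/(2*D) (l(D) = 1/(D + D) = 1/(2*D))
d + l(t) = -138088 + (½)/(-135) = -138088 + (½)*(-1/135) = -138088 - 1/270 = -37283761/270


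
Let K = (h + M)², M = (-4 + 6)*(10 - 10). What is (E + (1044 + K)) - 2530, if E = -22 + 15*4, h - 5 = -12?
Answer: -1399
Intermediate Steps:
h = -7 (h = 5 - 12 = -7)
M = 0 (M = 2*0 = 0)
K = 49 (K = (-7 + 0)² = (-7)² = 49)
E = 38 (E = -22 + 60 = 38)
(E + (1044 + K)) - 2530 = (38 + (1044 + 49)) - 2530 = (38 + 1093) - 2530 = 1131 - 2530 = -1399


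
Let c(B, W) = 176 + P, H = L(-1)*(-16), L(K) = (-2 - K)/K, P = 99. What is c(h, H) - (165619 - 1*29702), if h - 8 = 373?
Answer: -135642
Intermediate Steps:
h = 381 (h = 8 + 373 = 381)
L(K) = (-2 - K)/K
H = -16 (H = ((-2 - 1*(-1))/(-1))*(-16) = -(-2 + 1)*(-16) = -1*(-1)*(-16) = 1*(-16) = -16)
c(B, W) = 275 (c(B, W) = 176 + 99 = 275)
c(h, H) - (165619 - 1*29702) = 275 - (165619 - 1*29702) = 275 - (165619 - 29702) = 275 - 1*135917 = 275 - 135917 = -135642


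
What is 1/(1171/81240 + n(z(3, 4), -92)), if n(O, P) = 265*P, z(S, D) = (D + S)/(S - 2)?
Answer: -81240/1980630029 ≈ -4.1017e-5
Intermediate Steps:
z(S, D) = (D + S)/(-2 + S)
1/(1171/81240 + n(z(3, 4), -92)) = 1/(1171/81240 + 265*(-92)) = 1/(1171*(1/81240) - 24380) = 1/(1171/81240 - 24380) = 1/(-1980630029/81240) = -81240/1980630029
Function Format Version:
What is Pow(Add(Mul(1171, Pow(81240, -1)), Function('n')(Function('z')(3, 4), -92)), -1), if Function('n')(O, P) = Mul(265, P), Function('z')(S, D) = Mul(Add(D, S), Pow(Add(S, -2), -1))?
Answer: Rational(-81240, 1980630029) ≈ -4.1017e-5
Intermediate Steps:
Function('z')(S, D) = Mul(Pow(Add(-2, S), -1), Add(D, S)) (Function('z')(S, D) = Mul(Add(D, S), Pow(Add(-2, S), -1)) = Mul(Pow(Add(-2, S), -1), Add(D, S)))
Pow(Add(Mul(1171, Pow(81240, -1)), Function('n')(Function('z')(3, 4), -92)), -1) = Pow(Add(Mul(1171, Pow(81240, -1)), Mul(265, -92)), -1) = Pow(Add(Mul(1171, Rational(1, 81240)), -24380), -1) = Pow(Add(Rational(1171, 81240), -24380), -1) = Pow(Rational(-1980630029, 81240), -1) = Rational(-81240, 1980630029)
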